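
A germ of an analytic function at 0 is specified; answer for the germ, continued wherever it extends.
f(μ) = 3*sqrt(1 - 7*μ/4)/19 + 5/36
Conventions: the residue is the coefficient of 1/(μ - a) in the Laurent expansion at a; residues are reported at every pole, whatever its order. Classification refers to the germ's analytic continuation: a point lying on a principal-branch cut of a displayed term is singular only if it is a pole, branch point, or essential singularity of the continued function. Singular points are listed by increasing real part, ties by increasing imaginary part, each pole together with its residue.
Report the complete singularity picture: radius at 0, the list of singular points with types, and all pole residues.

Branch term (3/19)*sqrt(1 - μ/(4/7)): its argument vanishes at μ = 4/7, a square-root branch point, modulus 4/7.
The radius of convergence is the smallest modulus among the singular points: 4/7.

Radius of convergence at 0: 4/7.
At 4/7: an algebraic (square-root) branch point.


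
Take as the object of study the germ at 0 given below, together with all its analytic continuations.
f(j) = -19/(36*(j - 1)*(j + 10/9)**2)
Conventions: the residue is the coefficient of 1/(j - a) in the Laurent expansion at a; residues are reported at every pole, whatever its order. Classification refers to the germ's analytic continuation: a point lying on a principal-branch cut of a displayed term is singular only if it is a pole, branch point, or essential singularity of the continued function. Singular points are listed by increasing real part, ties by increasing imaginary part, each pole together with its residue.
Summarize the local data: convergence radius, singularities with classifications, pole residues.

Denominator factor (j + 10/9)^2: pole of order 2 at -10/9, modulus 10/9.
Denominator factor (j - 1): pole of order 1 at 1, modulus 1.
The radius of convergence is the smallest modulus among the singular points: 1.
At the order-2 pole -10/9 set g(j) = (j - (-10/9))^2*f(j) = -19/(36*(j - 1)).
Order-2 pole: residue = g'(a); g'(-10/9) = 9/76, so the residue is 9/76.
At the order-1 pole 1 set g(j) = (j - (1))*f(j) = -19/(36*(j + 10/9)**2).
Simple pole: residue = g(a) at a = 1, which is -9/76.
List the singular points by increasing real part (a conjugate pair: the negative imaginary part first).

Radius of convergence at 0: 1.
At -10/9: a pole of order 2; residue 9/76.
At 1: a pole of order 1; residue -9/76.


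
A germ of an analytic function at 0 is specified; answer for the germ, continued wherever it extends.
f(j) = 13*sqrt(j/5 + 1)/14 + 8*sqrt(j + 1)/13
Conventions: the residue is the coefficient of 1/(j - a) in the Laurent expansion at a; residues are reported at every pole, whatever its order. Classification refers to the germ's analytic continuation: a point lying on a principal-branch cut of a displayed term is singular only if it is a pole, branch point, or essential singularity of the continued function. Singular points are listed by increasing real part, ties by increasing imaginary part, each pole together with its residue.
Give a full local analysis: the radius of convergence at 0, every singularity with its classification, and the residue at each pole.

Branch term (8/13)*sqrt(1 - j/(-1)): its argument vanishes at j = -1, a square-root branch point, modulus 1.
Branch term (13/14)*sqrt(1 - j/(-5)): its argument vanishes at j = -5, a square-root branch point, modulus 5.
The radius of convergence is the smallest modulus among the singular points: 1.
List the singular points by increasing real part (a conjugate pair: the negative imaginary part first).

Radius of convergence at 0: 1.
At -5: an algebraic (square-root) branch point.
At -1: an algebraic (square-root) branch point.


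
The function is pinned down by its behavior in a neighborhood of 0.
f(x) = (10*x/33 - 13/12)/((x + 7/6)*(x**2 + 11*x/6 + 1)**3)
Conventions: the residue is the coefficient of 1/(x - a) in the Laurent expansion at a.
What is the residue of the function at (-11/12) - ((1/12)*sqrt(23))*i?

The factor x**2 + 11*x/6 + 1 splits as (x - a)(x - a') with a = (-11/12) - ((1/12)*sqrt(23))*i, a' = (-11/12) + ((1/12)*sqrt(23))*i. At the order-3 pole a set g(x) = (x - a)^3*f(x) = [(10*x/33 - 13/12)/(x + 7/6)] / (x - a')^3.
Order-3 pole: residue = g''(a)/2; g''((-11/12) - ((1/12)*sqrt(23))*i) = (46089/352) - ((15196977/389344)*sqrt(23))*i, so the residue is (46089/704) - ((15196977/778688)*sqrt(23))*i.

The residue is (46089/704) - ((15196977/778688)*sqrt(23))*i.


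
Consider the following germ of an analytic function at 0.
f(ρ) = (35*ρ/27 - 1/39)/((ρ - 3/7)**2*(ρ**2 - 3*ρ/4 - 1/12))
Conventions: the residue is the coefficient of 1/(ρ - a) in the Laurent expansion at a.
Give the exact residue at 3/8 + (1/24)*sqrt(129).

The factor ρ**2 - 3*ρ/4 - 1/12 splits as (ρ - a)(ρ - a') with a = 3/8 + (1/24)*sqrt(129), a' = 3/8 - (1/24)*sqrt(129). At the order-1 pole a set g(ρ) = (ρ - a)*f(ρ) = [(35*ρ/27 - 1/39)/(ρ - 3/7)**2] / (ρ - a').
Simple pole: residue = g(a) at a = 3/8 + (1/24)*sqrt(129), which is 1736266/494325 + (609266/2361775)*sqrt(129).

The residue is 1736266/494325 + (609266/2361775)*sqrt(129).


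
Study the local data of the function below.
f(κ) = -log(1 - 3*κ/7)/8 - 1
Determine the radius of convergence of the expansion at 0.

Branch term (-1/8)*log(1 - κ/(7/3)): its argument vanishes at κ = 7/3, a logarithmic branch point, modulus 7/3.
The radius of convergence is the smallest modulus among the singular points: 7/3.

The radius of convergence is 7/3.


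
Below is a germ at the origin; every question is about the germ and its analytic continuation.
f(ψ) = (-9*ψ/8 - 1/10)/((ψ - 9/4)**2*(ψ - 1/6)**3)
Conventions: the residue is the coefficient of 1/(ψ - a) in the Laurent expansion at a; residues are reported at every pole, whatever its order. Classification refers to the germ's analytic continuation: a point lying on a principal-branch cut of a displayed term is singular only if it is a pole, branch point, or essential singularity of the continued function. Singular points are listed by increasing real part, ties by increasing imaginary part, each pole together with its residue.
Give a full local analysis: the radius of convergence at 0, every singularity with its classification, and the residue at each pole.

Denominator factor (ψ - 9/4)^2: pole of order 2 at 9/4, modulus 9/4.
Denominator factor (ψ - 1/6)^3: pole of order 3 at 1/6, modulus 1/6.
The radius of convergence is the smallest modulus among the singular points: 1/6.
At the order-3 pole 1/6 set g(ψ) = (ψ - (1/6))^3*f(ψ) = (-9*ψ/8 - 1/10)/(ψ - 9/4)**2.
Order-3 pole: residue = g''(a)/2; g''(1/6) = -1150848/1953125, so the residue is -575424/1953125.
At the order-2 pole 9/4 set g(ψ) = (ψ - (9/4))^2*f(ψ) = (-9*ψ/8 - 1/10)/(ψ - 1/6)**3.
Order-2 pole: residue = g'(a); g'(9/4) = 575424/1953125, so the residue is 575424/1953125.
List the singular points by increasing real part (a conjugate pair: the negative imaginary part first).

Radius of convergence at 0: 1/6.
At 1/6: a pole of order 3; residue -575424/1953125.
At 9/4: a pole of order 2; residue 575424/1953125.


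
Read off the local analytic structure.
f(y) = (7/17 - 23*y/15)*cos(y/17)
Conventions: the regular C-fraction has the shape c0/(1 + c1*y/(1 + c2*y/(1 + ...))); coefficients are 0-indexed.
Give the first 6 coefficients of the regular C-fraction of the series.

The regular C-fraction coefficients are [7/17, 391/105, -88376243/23729790, 105/225998, 68425/176752486, 69103037401/18559011030].

Taylor coefficients (expand at 0): a_0 = 7/17, a_1 = -23/15, a_2 = -7/9826, a_3 = 23/8670, a_4 = 7/34076568, a_5 = -23/30067560.
c0 = a_0 = 7/17. Peel one level at a time: if S = 1 + c*y/S' with S'(0) = 1, then c is the y-coefficient of S and S' = c*y/(S - 1).
S_1 = c0/f = 1 + (391/105)*y + (88376243/6372450)*y^2 + ...; c1 = 391/105.
S_2 = c1*y/(S_1 - 1) = 1 + (-88376243/23729790)*y + (88376243/51075096004)*y^2 + ...; c2 = -88376243/23729790.
S_3 = c2*y/(S_2 - 1) = 1 + (105/225998)*y + (-18375/102162936908)*y^2 + ...; c3 = 105/225998.
S_4 = c3*y/(S_3 - 1) = 1 + (68425/176752486)*y + (-135096438118955/93724323921540588)*y^2 + ...; c4 = 68425/176752486.
S_5 = c4*y/(S_4 - 1) = 1 + (69103037401/18559011030)*y + ...; c5 = 69103037401/18559011030.


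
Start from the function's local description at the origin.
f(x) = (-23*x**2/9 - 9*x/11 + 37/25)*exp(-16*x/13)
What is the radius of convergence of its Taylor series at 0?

The radius of convergence is infinite.

The factor exp(-16*x/13) is entire and contributes no finite singular point.
The polynomial part has no poles.
No finite singular points: the Taylor series at 0 converges everywhere.


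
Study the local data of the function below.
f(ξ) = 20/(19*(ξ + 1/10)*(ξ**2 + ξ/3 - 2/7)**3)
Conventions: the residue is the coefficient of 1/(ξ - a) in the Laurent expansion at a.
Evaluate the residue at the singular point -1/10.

At the order-1 pole -1/10 set g(ξ) = (ξ - (-1/10))*f(ξ) = 20/(19*(ξ**2 + ξ/3 - 2/7)**3).
Simple pole: residue = g(a) at a = -1/10, which is -185220000000/5193829531.

The residue is -185220000000/5193829531.


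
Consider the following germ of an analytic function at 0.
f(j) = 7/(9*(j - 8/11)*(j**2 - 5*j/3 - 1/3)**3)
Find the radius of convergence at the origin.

The radius of convergence is -5/6 + (1/6)*sqrt(37).

Denominator factor (j - 8/11): pole of order 1 at 8/11, modulus 8/11.
Denominator factor (j**2 - 5*j/3 - 1/3)^3: discriminant 37/9, real irrational roots 5/6 + (1/6)*sqrt(37) and 5/6 - (1/6)*sqrt(37); poles of order 3, moduli 5/6 + (1/6)*sqrt(37) and -5/6 + (1/6)*sqrt(37).
The radius of convergence is the smallest modulus among the singular points: -5/6 + (1/6)*sqrt(37).


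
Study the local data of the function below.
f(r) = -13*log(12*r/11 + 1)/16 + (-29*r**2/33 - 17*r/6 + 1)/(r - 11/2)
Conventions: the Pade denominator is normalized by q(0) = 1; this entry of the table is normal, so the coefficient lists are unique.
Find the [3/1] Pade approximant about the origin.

The Pade approximant has numerator coefficients [-2/11, -19819/34188, 128173/376068, 274833/689458]; denominator coefficients [1, 2749/2849].

Taylor coefficients needed (expand at 0): a_0 = -2/11, a_1 = -587/1452, a_2 = 5837/7986, a_3 = -13468/43923, a_4 = 142948/483153.
Write the denominator as Q(r) = 1 + q1*r. Requiring Q*f - P = O(r^5) with deg P <= 3 kills the coefficients of r^4..r^4 in Q*f:
  r^4: a_4 + q1*a_3 = 0, i.e. 142948/483153 + (-13468/43923)*q1 = 0.
Solving this linear system: q1 = 2749/2849.
The numerator is Q*f truncated at degree 3: P0 = a_0 = -2/11; P1 = a_1 + q1*a_0 = -19819/34188; P2 = a_2 + q1*a_1 = 128173/376068; P3 = a_3 + q1*a_2 = 274833/689458.


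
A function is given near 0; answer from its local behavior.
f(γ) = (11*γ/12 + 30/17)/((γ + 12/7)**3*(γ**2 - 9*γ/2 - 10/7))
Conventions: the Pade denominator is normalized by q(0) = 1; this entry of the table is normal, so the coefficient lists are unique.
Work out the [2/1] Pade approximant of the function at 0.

The Pade approximant has numerator coefficients [-2401/9792, 6776599207/28338439680, -5955639683/34006127616]; denominator coefficients [1, 410629/120585].

Taylor coefficients needed (expand at 0): a_0 = -2401/9792, a_1 = 3786377/3525120, a_2 = -135111473/35251200, a_3 = 6901441603/528768000.
Write the denominator as Q(γ) = 1 + q1*γ. Requiring Q*f - P = O(γ^4) with deg P <= 2 kills the coefficients of γ^3..γ^3 in Q*f:
  γ^3: a_3 + q1*a_2 = 0, i.e. 6901441603/528768000 + (-135111473/35251200)*q1 = 0.
Solving this linear system: q1 = 410629/120585.
The numerator is Q*f truncated at degree 2: P0 = a_0 = -2401/9792; P1 = a_1 + q1*a_0 = 6776599207/28338439680; P2 = a_2 + q1*a_1 = -5955639683/34006127616.


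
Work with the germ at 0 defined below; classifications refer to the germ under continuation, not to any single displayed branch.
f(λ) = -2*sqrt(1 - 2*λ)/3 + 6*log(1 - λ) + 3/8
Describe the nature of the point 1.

The term (6)*log(1 - λ/(1)) has argument 1 - 1/(1) = 0 at 1: a logarithmic (infinitely-sheeted) branch point; the remaining terms are analytic or single-valued there.

The point is a logarithmic branch point.


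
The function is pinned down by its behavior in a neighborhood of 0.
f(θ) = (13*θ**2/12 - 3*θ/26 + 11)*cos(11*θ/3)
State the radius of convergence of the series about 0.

The factor cos(11*θ/3) is entire and contributes no finite singular point.
The polynomial part has no poles.
No finite singular points: the Taylor series at 0 converges everywhere.

The radius of convergence is infinite.


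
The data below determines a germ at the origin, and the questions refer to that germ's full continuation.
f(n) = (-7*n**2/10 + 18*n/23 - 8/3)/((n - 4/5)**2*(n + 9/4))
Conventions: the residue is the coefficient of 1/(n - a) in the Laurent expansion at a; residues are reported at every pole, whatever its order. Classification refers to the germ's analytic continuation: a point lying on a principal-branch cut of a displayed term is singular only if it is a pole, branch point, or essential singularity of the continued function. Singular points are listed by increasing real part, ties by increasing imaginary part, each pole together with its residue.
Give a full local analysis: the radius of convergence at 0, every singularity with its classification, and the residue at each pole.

Radius of convergence at 0: 4/5.
At -9/4: a pole of order 1; residue -440015/513498.
At 4/5: a pole of order 2; residue 201416/1283745.

Denominator factor (n + 9/4): pole of order 1 at -9/4, modulus 9/4.
Denominator factor (n - 4/5)^2: pole of order 2 at 4/5, modulus 4/5.
The radius of convergence is the smallest modulus among the singular points: 4/5.
At the order-1 pole -9/4 set g(n) = (n - (-9/4))*f(n) = (-7*n**2/10 + 18*n/23 - 8/3)/(n - 4/5)**2.
Simple pole: residue = g(a) at a = -9/4, which is -440015/513498.
At the order-2 pole 4/5 set g(n) = (n - (4/5))^2*f(n) = (-7*n**2/10 + 18*n/23 - 8/3)/(n + 9/4).
Order-2 pole: residue = g'(a); g'(4/5) = 201416/1283745, so the residue is 201416/1283745.
List the singular points by increasing real part (a conjugate pair: the negative imaginary part first).


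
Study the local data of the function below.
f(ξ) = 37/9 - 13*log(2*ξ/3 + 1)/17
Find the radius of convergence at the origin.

The radius of convergence is 3/2.

Branch term (-13/17)*log(1 - ξ/(-3/2)): its argument vanishes at ξ = -3/2, a logarithmic branch point, modulus 3/2.
The radius of convergence is the smallest modulus among the singular points: 3/2.


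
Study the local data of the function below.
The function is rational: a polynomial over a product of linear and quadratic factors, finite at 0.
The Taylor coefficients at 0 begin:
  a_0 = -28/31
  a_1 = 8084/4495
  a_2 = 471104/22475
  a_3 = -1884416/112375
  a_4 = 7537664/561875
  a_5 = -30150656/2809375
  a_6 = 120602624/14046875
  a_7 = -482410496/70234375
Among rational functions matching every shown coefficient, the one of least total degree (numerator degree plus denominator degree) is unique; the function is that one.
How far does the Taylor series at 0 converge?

No rational of total degree below 3 reproduces all 8 coefficients; solving the [2/1] Pade equations on them gives f(β) = (28*β**2 + 39*β/29 - 35/31)/(β + 5/4), whose expansion matches every shown term.
Denominator factor (β + 5/4): pole of order 1 at -5/4, modulus 5/4.
The radius of convergence is the smallest modulus among the singular points: 5/4.

The radius of convergence is 5/4.


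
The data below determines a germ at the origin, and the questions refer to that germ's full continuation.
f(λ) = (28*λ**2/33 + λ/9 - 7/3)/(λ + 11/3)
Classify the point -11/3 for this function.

The denominator factor λ + 11/3 vanishes at -11/3 and appears to the power 1; the numerator there equals 26/3, nonzero, and no other factor vanishes.
Hence a pole whose order is the multiplicity, 1.

The point is a pole of order 1.


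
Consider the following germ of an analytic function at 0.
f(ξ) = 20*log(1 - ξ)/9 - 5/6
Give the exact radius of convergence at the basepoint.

The radius of convergence is 1.

Branch term (20/9)*log(1 - ξ/(1)): its argument vanishes at ξ = 1, a logarithmic branch point, modulus 1.
The radius of convergence is the smallest modulus among the singular points: 1.


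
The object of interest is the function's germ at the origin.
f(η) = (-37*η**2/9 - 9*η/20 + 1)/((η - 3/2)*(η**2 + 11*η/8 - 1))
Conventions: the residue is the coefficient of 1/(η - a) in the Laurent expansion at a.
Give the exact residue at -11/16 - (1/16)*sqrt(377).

The factor η**2 + 11*η/8 - 1 splits as (η - a)(η - a') with a = -11/16 - (1/16)*sqrt(377), a' = -11/16 + (1/16)*sqrt(377). At the order-1 pole a set g(η) = (η - a)*f(η) = [(-37*η**2/9 - 9*η/20 + 1)/(η - 3/2)] / (η - a').
Simple pole: residue = g(a) at a = -11/16 - (1/16)*sqrt(377), which is -3379/4770 - (80273/1798290)*sqrt(377).

The residue is -3379/4770 - (80273/1798290)*sqrt(377).


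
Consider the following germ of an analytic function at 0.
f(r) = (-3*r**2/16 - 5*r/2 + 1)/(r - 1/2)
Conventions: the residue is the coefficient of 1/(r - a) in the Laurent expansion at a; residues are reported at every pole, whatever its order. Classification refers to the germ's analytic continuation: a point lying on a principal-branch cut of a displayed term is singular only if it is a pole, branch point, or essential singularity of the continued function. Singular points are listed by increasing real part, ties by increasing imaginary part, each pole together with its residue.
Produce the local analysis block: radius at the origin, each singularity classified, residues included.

Radius of convergence at 0: 1/2.
At 1/2: a pole of order 1; residue -19/64.

Denominator factor (r - 1/2): pole of order 1 at 1/2, modulus 1/2.
The radius of convergence is the smallest modulus among the singular points: 1/2.
At the order-1 pole 1/2 set g(r) = (r - (1/2))*f(r) = -3*r**2/16 - 5*r/2 + 1.
Simple pole: residue = g(a) at a = 1/2, which is -19/64.


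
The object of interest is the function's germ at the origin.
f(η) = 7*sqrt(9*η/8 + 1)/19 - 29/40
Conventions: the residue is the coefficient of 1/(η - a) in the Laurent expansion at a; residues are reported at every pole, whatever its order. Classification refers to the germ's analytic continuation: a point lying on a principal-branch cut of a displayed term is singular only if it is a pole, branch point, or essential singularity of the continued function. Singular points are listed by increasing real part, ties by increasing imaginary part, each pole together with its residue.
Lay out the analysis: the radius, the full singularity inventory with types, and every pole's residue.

Branch term (7/19)*sqrt(1 - η/(-8/9)): its argument vanishes at η = -8/9, a square-root branch point, modulus 8/9.
The radius of convergence is the smallest modulus among the singular points: 8/9.

Radius of convergence at 0: 8/9.
At -8/9: an algebraic (square-root) branch point.


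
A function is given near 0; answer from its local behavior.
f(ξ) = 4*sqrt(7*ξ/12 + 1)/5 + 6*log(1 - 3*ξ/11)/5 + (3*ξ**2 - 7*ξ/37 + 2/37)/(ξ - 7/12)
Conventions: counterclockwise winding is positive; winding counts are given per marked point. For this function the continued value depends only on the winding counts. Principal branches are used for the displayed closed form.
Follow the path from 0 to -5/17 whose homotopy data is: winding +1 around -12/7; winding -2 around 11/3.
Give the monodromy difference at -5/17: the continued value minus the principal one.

Continued minus principal equals (-(52/255)*sqrt(51)) - ((24/5)*pi)*i.

The rational part is single-valued and drops out of the difference; each branch term changes only by its own monodromy.
(4/5)*sqrt(1 - ξ/(-12/7)): winding +1 is odd, the square root flips sign, contributing -2*(4/5)*sqrt(1 - (-5/17)/(-12/7)) = -2*(4/5)*sqrt(169/204) = -(52/255)*sqrt(51).
(6/5)*log(1 - ξ/(11/3)): each positive loop around 11/3 adds 2*pi*i to the log, so winding -2 contributes (6/5)*(-2)*2*pi*i = -(24/5)*pi*i.
Summing the contributions at ξ = -5/17 gives (-(52/255)*sqrt(51)) - ((24/5)*pi)*i.


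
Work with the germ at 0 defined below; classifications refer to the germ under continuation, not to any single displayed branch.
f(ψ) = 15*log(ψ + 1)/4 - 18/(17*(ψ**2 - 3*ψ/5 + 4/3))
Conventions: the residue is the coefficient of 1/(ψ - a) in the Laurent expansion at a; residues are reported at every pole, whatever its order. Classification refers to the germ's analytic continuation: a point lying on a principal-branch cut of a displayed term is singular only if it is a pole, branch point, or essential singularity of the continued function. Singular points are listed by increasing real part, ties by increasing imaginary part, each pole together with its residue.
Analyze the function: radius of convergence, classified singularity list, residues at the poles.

Denominator factor (ψ**2 - 3*ψ/5 + 4/3): discriminant -373/75, complex-conjugate roots (3/10) + ((1/30)*sqrt(1119))*i and (3/10) - ((1/30)*sqrt(1119))*i; poles of order 1, moduli (2/3)*sqrt(3) and (2/3)*sqrt(3).
Branch term (15/4)*log(1 - ψ/(-1)): its argument vanishes at ψ = -1, a logarithmic branch point, modulus 1.
The radius of convergence is the smallest modulus among the singular points: 1.
The branch term is analytic at (3/10) - ((1/30)*sqrt(1119))*i and contributes nothing to the residue; only the rational part matters.
The factor ψ**2 - 3*ψ/5 + 4/3 splits as (ψ - a)(ψ - a') with a = (3/10) - ((1/30)*sqrt(1119))*i, a' = (3/10) + ((1/30)*sqrt(1119))*i. At the order-1 pole a set g(ψ) = (ψ - a)*(rational part) = [-18/17] / (ψ - a').
Simple pole: residue = g(a) at a = (3/10) - ((1/30)*sqrt(1119))*i, which is -((90/6341)*sqrt(1119))*i.
The branch term is analytic at (3/10) + ((1/30)*sqrt(1119))*i and contributes nothing to the residue; only the rational part matters.
The factor ψ**2 - 3*ψ/5 + 4/3 splits as (ψ - a)(ψ - a') with a = (3/10) + ((1/30)*sqrt(1119))*i, a' = (3/10) - ((1/30)*sqrt(1119))*i. At the order-1 pole a set g(ψ) = (ψ - a)*(rational part) = [-18/17] / (ψ - a').
Simple pole: residue = g(a) at a = (3/10) + ((1/30)*sqrt(1119))*i, which is ((90/6341)*sqrt(1119))*i.
List the singular points by increasing real part (a conjugate pair: the negative imaginary part first).

Radius of convergence at 0: 1.
At -1: a logarithmic branch point.
At (3/10) - ((1/30)*sqrt(1119))*i: a pole of order 1; residue -((90/6341)*sqrt(1119))*i.
At (3/10) + ((1/30)*sqrt(1119))*i: a pole of order 1; residue ((90/6341)*sqrt(1119))*i.


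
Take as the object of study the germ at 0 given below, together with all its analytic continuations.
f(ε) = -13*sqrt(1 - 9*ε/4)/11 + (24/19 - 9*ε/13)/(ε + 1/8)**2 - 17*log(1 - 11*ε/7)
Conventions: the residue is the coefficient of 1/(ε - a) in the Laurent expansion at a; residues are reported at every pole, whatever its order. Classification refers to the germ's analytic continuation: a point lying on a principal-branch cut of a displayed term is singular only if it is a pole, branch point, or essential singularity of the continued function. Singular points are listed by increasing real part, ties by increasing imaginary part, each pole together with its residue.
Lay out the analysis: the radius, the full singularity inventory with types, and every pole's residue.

Denominator factor (ε + 1/8)^2: pole of order 2 at -1/8, modulus 1/8.
Branch term (-13/11)*sqrt(1 - ε/(4/9)): its argument vanishes at ε = 4/9, a square-root branch point, modulus 4/9.
Branch term (-17)*log(1 - ε/(7/11)): its argument vanishes at ε = 7/11, a logarithmic branch point, modulus 7/11.
The radius of convergence is the smallest modulus among the singular points: 1/8.
The branch terms are analytic at -1/8 and contribute nothing to the residue; only the rational part matters.
At the order-2 pole -1/8 set g(ε) = (ε - (-1/8))^2*(rational part) = 24/19 - 9*ε/13.
Order-2 pole: residue = g'(a); g'(-1/8) = -9/13, so the residue is -9/13.
List the singular points by increasing real part (a conjugate pair: the negative imaginary part first).

Radius of convergence at 0: 1/8.
At -1/8: a pole of order 2; residue -9/13.
At 4/9: an algebraic (square-root) branch point.
At 7/11: a logarithmic branch point.


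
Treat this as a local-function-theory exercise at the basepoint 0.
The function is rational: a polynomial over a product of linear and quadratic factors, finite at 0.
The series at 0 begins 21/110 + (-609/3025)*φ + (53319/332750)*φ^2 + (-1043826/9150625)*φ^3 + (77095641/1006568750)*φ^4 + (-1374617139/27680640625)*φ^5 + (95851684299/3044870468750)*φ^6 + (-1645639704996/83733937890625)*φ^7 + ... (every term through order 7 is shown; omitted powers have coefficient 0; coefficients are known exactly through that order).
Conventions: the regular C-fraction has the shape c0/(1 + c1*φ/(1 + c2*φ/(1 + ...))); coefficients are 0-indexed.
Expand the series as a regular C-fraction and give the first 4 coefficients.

Taylor coefficients (read off): a_0 = 21/110, a_1 = -609/3025, a_2 = 53319/332750, a_3 = -1043826/9150625.
c0 = a_0 = 21/110. Peel one level at a time: if S = 1 + c*φ/S' with S'(0) = 1, then c is the φ-coefficient of S and S' = c*φ/(S - 1).
S_1 = c0/f = 1 + (58/55)*φ + (3/11)*φ^2 + ...; c1 = 58/55.
S_2 = c1*φ/(S_1 - 1) = 1 + (-15/58)*φ + (225/3364)*φ^2 + ...; c2 = -15/58.
S_3 = c2*φ/(S_2 - 1) = 1 + (15/58)*φ + ...; c3 = 15/58.

The regular C-fraction coefficients are [21/110, 58/55, -15/58, 15/58].


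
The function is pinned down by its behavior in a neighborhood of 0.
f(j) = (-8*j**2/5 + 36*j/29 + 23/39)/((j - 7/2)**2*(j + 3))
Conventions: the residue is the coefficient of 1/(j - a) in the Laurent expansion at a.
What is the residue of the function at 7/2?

At the order-2 pole 7/2 set g(j) = (j - (7/2))^2*f(j) = (-8*j**2/5 + 36*j/29 + 23/39)/(j + 3).
Order-2 pole: residue = g'(a); g'(7/2) = -1132484/955695, so the residue is -1132484/955695.

The residue is -1132484/955695.


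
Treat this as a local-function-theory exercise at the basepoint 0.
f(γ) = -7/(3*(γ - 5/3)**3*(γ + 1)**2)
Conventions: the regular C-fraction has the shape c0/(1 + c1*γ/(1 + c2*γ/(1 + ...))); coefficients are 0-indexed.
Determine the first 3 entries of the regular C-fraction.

Taylor coefficients (expand at 0): a_0 = 63/125, a_1 = -63/625, a_2 = 2457/3125.
c0 = a_0 = 63/125. Peel one level at a time: if S = 1 + c*γ/S' with S'(0) = 1, then c is the γ-coefficient of S and S' = c*γ/(S - 1).
S_1 = c0/f = 1 + (1/5)*γ + (-38/25)*γ^2 + ...; c1 = 1/5.
S_2 = c1*γ/(S_1 - 1) = 1 + (38/5)*γ + ...; c2 = 38/5.

The regular C-fraction coefficients are [63/125, 1/5, 38/5].


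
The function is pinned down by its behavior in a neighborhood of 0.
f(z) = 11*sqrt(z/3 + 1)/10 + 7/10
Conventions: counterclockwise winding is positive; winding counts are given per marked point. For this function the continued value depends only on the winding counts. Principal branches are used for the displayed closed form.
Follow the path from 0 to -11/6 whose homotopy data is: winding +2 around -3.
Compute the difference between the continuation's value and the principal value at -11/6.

The rational part is single-valued and drops out of the difference; each branch term changes only by its own monodromy.
(11/10)*sqrt(1 - z/(-3)): winding +2 is even, the square root returns to the same sheet, contribution 0.
Summing the contributions at z = -11/6 gives 0.

Continued minus principal equals 0.


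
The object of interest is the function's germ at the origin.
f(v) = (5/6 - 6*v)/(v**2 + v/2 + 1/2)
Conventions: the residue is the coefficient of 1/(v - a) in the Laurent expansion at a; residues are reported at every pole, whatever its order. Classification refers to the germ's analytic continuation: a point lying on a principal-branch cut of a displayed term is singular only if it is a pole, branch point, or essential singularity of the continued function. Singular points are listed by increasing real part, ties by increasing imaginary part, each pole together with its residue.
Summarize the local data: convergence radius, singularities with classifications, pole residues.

Denominator factor (v**2 + v/2 + 1/2): discriminant -7/4, complex-conjugate roots (-1/4) + ((1/4)*sqrt(7))*i and (-1/4) - ((1/4)*sqrt(7))*i; poles of order 1, moduli (1/2)*sqrt(2) and (1/2)*sqrt(2).
The radius of convergence is the smallest modulus among the singular points: (1/2)*sqrt(2).
The factor v**2 + v/2 + 1/2 splits as (v - a)(v - a') with a = (-1/4) - ((1/4)*sqrt(7))*i, a' = (-1/4) + ((1/4)*sqrt(7))*i. At the order-1 pole a set g(v) = (v - a)*f(v) = [5/6 - 6*v] / (v - a').
Simple pole: residue = g(a) at a = (-1/4) - ((1/4)*sqrt(7))*i, which is (-3) + ((2/3)*sqrt(7))*i.
The factor v**2 + v/2 + 1/2 splits as (v - a)(v - a') with a = (-1/4) + ((1/4)*sqrt(7))*i, a' = (-1/4) - ((1/4)*sqrt(7))*i. At the order-1 pole a set g(v) = (v - a)*f(v) = [5/6 - 6*v] / (v - a').
Simple pole: residue = g(a) at a = (-1/4) + ((1/4)*sqrt(7))*i, which is (-3) - ((2/3)*sqrt(7))*i.
List the singular points by increasing real part (a conjugate pair: the negative imaginary part first).

Radius of convergence at 0: (1/2)*sqrt(2).
At (-1/4) - ((1/4)*sqrt(7))*i: a pole of order 1; residue (-3) + ((2/3)*sqrt(7))*i.
At (-1/4) + ((1/4)*sqrt(7))*i: a pole of order 1; residue (-3) - ((2/3)*sqrt(7))*i.


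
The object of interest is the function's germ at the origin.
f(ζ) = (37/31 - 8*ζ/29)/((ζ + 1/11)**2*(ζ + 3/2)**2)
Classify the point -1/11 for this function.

The point is a pole of order 2.

The denominator factor ζ + 1/11 vanishes at -1/11 and appears to the power 2; the numerator there equals 12051/9889, nonzero, and no other factor vanishes.
Hence a pole whose order is the multiplicity, 2.


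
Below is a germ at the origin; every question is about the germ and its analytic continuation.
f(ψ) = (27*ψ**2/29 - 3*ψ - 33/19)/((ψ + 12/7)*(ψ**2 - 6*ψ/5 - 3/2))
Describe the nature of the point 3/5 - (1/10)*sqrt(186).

The point is a pole of order 1.

The denominator factor ψ**2 - 6*ψ/5 - 3/2 vanishes at 3/5 - (1/10)*sqrt(186) and appears to the power 1; the numerator there equals -40497/27550 + (273/1450)*sqrt(186), nonzero, and no other factor vanishes.
Hence a pole whose order is the multiplicity, 1.


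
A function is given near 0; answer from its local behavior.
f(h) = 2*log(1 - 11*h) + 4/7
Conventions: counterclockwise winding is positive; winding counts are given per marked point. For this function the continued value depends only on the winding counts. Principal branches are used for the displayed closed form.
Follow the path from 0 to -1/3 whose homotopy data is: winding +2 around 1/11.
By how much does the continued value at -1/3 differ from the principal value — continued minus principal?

The rational part is single-valued and drops out of the difference; each branch term changes only by its own monodromy.
(2)*log(1 - h/(1/11)): each positive loop around 1/11 adds 2*pi*i to the log, so winding +2 contributes (2)*(2)*2*pi*i = (8)*pi*i.
Summing the contributions at h = -1/3 gives (8)*pi*i.

Continued minus principal equals (8)*pi*i.


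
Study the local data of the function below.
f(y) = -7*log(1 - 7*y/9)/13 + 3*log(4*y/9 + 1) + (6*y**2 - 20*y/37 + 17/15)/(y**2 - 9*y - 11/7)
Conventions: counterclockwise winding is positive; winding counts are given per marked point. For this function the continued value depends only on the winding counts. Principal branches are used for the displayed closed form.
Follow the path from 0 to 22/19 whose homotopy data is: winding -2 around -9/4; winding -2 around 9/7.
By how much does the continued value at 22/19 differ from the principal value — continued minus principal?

Continued minus principal equals -(128/13)*pi*i.

The rational part is single-valued and drops out of the difference; each branch term changes only by its own monodromy.
(-7/13)*log(1 - y/(9/7)): each positive loop around 9/7 adds 2*pi*i to the log, so winding -2 contributes (-7/13)*(-2)*2*pi*i = (28/13)*pi*i.
(3)*log(1 - y/(-9/4)): each positive loop around -9/4 adds 2*pi*i to the log, so winding -2 contributes (3)*(-2)*2*pi*i = -(12)*pi*i.
Summing the contributions at y = 22/19 gives -(128/13)*pi*i.


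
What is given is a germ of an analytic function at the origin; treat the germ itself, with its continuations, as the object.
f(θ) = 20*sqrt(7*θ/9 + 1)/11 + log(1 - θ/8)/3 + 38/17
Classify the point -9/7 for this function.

The point is an algebraic (square-root) branch point.

The term (20/11)*sqrt(1 - θ/(-9/7)) has argument 1 - -9/7/(-9/7) = 0 at -9/7: a square-root (algebraic, two-sheeted) branch point; the remaining terms are analytic or single-valued there.


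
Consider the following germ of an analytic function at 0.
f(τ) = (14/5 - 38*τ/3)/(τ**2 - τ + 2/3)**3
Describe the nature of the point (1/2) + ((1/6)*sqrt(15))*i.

The point is a pole of order 3.

The denominator factor τ**2 - τ + 2/3 vanishes at (1/2) + ((1/6)*sqrt(15))*i and appears to the power 3; the numerator there equals (-53/15) - ((19/9)*sqrt(15))*i, nonzero, and no other factor vanishes.
Hence a pole whose order is the multiplicity, 3.


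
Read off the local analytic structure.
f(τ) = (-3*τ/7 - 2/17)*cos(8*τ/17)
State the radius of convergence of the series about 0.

The radius of convergence is infinite.

The factor cos(8*τ/17) is entire and contributes no finite singular point.
The polynomial part has no poles.
No finite singular points: the Taylor series at 0 converges everywhere.


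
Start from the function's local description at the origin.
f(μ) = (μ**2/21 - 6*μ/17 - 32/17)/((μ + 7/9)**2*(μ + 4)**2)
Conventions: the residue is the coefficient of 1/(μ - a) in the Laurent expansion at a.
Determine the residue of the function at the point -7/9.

The residue is 22086/414613.

At the order-2 pole -7/9 set g(μ) = (μ - (-7/9))^2*f(μ) = (μ**2/21 - 6*μ/17 - 32/17)/(μ + 4)**2.
Order-2 pole: residue = g'(a); g'(-7/9) = 22086/414613, so the residue is 22086/414613.


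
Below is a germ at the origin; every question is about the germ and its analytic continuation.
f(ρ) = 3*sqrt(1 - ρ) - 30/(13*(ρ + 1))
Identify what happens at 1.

The term (3)*sqrt(1 - ρ/(1)) has argument 1 - 1/(1) = 0 at 1: a square-root (algebraic, two-sheeted) branch point; the remaining terms are analytic or single-valued there.

The point is an algebraic (square-root) branch point.


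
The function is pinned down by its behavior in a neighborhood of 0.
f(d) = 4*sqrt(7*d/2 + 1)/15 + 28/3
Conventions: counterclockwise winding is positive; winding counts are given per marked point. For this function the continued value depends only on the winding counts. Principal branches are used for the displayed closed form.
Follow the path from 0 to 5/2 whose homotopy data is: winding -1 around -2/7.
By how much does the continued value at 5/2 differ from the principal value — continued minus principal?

Continued minus principal equals -(4/15)*sqrt(39).

The rational part is single-valued and drops out of the difference; each branch term changes only by its own monodromy.
(4/15)*sqrt(1 - d/(-2/7)): winding -1 is odd, the square root flips sign, contributing -2*(4/15)*sqrt(1 - (5/2)/(-2/7)) = -2*(4/15)*sqrt(39/4) = -(4/15)*sqrt(39).
Summing the contributions at d = 5/2 gives -(4/15)*sqrt(39).


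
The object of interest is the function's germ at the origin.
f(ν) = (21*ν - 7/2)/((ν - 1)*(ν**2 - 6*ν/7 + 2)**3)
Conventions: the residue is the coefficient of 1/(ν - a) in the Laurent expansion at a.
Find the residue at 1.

The residue is 2401/1350.

At the order-1 pole 1 set g(ν) = (ν - (1))*f(ν) = (21*ν - 7/2)/(ν**2 - 6*ν/7 + 2)**3.
Simple pole: residue = g(a) at a = 1, which is 2401/1350.


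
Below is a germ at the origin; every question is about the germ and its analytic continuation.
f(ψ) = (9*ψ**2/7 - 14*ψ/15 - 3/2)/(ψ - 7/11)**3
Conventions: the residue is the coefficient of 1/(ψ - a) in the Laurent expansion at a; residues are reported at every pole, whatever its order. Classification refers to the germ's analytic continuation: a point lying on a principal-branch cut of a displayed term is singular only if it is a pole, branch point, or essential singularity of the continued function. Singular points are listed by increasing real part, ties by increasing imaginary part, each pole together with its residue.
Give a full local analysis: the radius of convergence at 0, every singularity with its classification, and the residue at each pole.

Radius of convergence at 0: 7/11.
At 7/11: a pole of order 3; residue 9/7.

Denominator factor (ψ - 7/11)^3: pole of order 3 at 7/11, modulus 7/11.
The radius of convergence is the smallest modulus among the singular points: 7/11.
At the order-3 pole 7/11 set g(ψ) = (ψ - (7/11))^3*f(ψ) = 9*ψ**2/7 - 14*ψ/15 - 3/2.
Order-3 pole: residue = g''(a)/2; g''(7/11) = 18/7, so the residue is 9/7.


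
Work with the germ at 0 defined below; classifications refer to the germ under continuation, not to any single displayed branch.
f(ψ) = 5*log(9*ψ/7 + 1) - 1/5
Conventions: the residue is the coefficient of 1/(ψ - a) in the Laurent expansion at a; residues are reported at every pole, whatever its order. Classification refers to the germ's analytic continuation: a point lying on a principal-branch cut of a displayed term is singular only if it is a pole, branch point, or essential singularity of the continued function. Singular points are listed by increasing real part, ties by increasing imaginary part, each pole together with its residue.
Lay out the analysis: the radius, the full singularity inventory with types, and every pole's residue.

Radius of convergence at 0: 7/9.
At -7/9: a logarithmic branch point.

Branch term (5)*log(1 - ψ/(-7/9)): its argument vanishes at ψ = -7/9, a logarithmic branch point, modulus 7/9.
The radius of convergence is the smallest modulus among the singular points: 7/9.


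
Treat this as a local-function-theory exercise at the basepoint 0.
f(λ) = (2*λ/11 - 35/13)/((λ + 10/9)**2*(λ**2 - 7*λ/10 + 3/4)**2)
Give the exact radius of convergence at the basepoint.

Denominator factor (λ + 10/9)^2: pole of order 2 at -10/9, modulus 10/9.
Denominator factor (λ**2 - 7*λ/10 + 3/4)^2: discriminant -251/100, complex-conjugate roots (7/20) + ((1/20)*sqrt(251))*i and (7/20) - ((1/20)*sqrt(251))*i; poles of order 2, moduli (1/2)*sqrt(3) and (1/2)*sqrt(3).
The radius of convergence is the smallest modulus among the singular points: (1/2)*sqrt(3).

The radius of convergence is (1/2)*sqrt(3).


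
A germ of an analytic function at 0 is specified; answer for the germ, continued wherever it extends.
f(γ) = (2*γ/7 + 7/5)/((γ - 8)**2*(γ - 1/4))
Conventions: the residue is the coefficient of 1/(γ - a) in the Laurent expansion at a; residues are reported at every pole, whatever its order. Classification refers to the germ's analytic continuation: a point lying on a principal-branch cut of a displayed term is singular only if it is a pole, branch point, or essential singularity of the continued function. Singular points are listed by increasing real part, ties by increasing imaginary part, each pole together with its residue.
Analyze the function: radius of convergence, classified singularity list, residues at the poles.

Radius of convergence at 0: 1/4.
At 1/4: a pole of order 1; residue 824/33635.
At 8: a pole of order 2; residue -824/33635.

Denominator factor (γ - 8)^2: pole of order 2 at 8, modulus 8.
Denominator factor (γ - 1/4): pole of order 1 at 1/4, modulus 1/4.
The radius of convergence is the smallest modulus among the singular points: 1/4.
At the order-1 pole 1/4 set g(γ) = (γ - (1/4))*f(γ) = (2*γ/7 + 7/5)/(γ - 8)**2.
Simple pole: residue = g(a) at a = 1/4, which is 824/33635.
At the order-2 pole 8 set g(γ) = (γ - (8))^2*f(γ) = (2*γ/7 + 7/5)/(γ - 1/4).
Order-2 pole: residue = g'(a); g'(8) = -824/33635, so the residue is -824/33635.
List the singular points by increasing real part (a conjugate pair: the negative imaginary part first).


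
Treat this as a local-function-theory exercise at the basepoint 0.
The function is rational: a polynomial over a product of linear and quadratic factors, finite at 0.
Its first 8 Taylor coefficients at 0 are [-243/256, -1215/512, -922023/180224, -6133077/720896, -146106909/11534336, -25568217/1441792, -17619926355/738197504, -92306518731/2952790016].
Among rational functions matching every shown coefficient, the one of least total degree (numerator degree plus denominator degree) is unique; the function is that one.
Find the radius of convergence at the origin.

The radius of convergence is 8/9.

No rational of total degree below 4 reproduces all 8 coefficients; solving the [2/2] Pade equations on them gives f(x) = (-17*x**2/22 - 3*x/16 - 3/4)/(x - 8/9)**2, whose expansion matches every shown term.
Denominator factor (x - 8/9)^2: pole of order 2 at 8/9, modulus 8/9.
The radius of convergence is the smallest modulus among the singular points: 8/9.
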